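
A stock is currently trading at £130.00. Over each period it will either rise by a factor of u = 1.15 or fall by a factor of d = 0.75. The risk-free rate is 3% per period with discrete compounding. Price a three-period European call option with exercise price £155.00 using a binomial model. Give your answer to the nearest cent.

Risk-neutral probability p = (1 + 0.03 − 0.75)/(1.15 − 0.75) = 0.2800/0.4000 = 0.7000
Terminal stock prices: S_uuu = 197.7, S_uud = 128.9, S_udd = 84.09, S_ddd = 54.84
Terminal payoffs (S − K): max(42.71, 0) = 42.71, max(-26.06, 0) = 0, max(-70.91, 0) = 0, max(-100.2, 0) = 0
Node uu (S = 171.9): V_uu = 1/1.03·[0.7000·42.7137 + 0.3000·0.0000] = 29.0288
Node ud (S = 112.1): V_ud = 1/1.03·[0.7000·0.0000 + 0.3000·0.0000] = 0.0000
Node dd (S = 73.12): V_dd = 1/1.03·[0.7000·0.0000 + 0.3000·0.0000] = 0.0000
Node u (S = 149.5): V_u = 1/1.03·[0.7000·29.0288 + 0.3000·0.0000] = 19.7283
Node d (S = 97.5): V_d = 1/1.03·[0.7000·0.0000 + 0.3000·0.0000] = 0.0000
Node 0 (S = 130): V_0 = 1/1.03·[0.7000·19.7283 + 0.3000·0.0000] = 13.4076

£13.41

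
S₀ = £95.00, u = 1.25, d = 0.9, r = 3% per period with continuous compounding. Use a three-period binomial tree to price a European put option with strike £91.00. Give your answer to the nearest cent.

Risk-neutral probability p = (e^0.03 − 0.9)/(1.25 − 0.9) = 0.1305/0.3500 = 0.3727
Terminal stock prices: S_uuu = 185.5, S_uud = 133.6, S_udd = 96.19, S_ddd = 69.26
Terminal payoffs (K − S): max(-94.55, 0) = 0, max(-42.59, 0) = 0, max(-5.188, 0) = 0, max(21.74, 0) = 21.74
Node uu (S = 148.4): V_uu = e^(−0.03)·[0.3727·0.0000 + 0.6273·0.0000] = 0.0000
Node ud (S = 106.9): V_ud = e^(−0.03)·[0.3727·0.0000 + 0.6273·0.0000] = 0.0000
Node dd (S = 76.95): V_dd = e^(−0.03)·[0.3727·0.0000 + 0.6273·21.7450] = 13.2369
Node u (S = 118.8): V_u = e^(−0.03)·[0.3727·0.0000 + 0.6273·0.0000] = 0.0000
Node d (S = 85.5): V_d = e^(−0.03)·[0.3727·0.0000 + 0.6273·13.2369] = 8.0578
Node 0 (S = 95): V_0 = e^(−0.03)·[0.3727·0.0000 + 0.6273·8.0578] = 4.9050

£4.91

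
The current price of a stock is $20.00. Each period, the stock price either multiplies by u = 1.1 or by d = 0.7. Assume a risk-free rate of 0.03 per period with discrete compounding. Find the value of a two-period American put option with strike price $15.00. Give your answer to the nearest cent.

$0.17

Risk-neutral probability p = (1 + 0.03 − 0.7)/(1.1 − 0.7) = 0.3300/0.4000 = 0.8250
Terminal stock prices: S_uu = 24.2, S_ud = 15.4, S_dd = 9.8
Terminal payoffs (K − S): max(-9.2, 0) = 0, max(-0.4, 0) = 0, max(5.2, 0) = 5.2
Node u (S = 22): continuation = 1/1.03·[0.8250·0.0000 + 0.1750·0.0000] = 0.0000; exercise value = 0.0000 ≤ continuation, so V_u = 0.0000
Node d (S = 14): continuation = 1/1.03·[0.8250·0.0000 + 0.1750·5.2000] = 0.8835; exercise value = 1.0000 > continuation, so V_d = 1.0000 (exercise)
Node 0 (S = 20): continuation = 1/1.03·[0.8250·0.0000 + 0.1750·1.0000] = 0.1699; exercise value = 0.0000 ≤ continuation, so V_0 = 0.1699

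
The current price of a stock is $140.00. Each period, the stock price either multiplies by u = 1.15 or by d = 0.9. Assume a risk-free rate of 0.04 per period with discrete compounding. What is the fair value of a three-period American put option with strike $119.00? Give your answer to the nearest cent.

$1.28

Risk-neutral probability p = (1 + 0.04 − 0.9)/(1.15 − 0.9) = 0.1400/0.2500 = 0.5600
Terminal stock prices: S_uuu = 212.9, S_uud = 166.6, S_udd = 130.4, S_ddd = 102.1
Terminal payoffs (K − S): max(-93.92, 0) = 0, max(-47.63, 0) = 0, max(-11.41, 0) = 0, max(16.94, 0) = 16.94
Node uu (S = 185.1): continuation = 1/1.04·[0.5600·0.0000 + 0.4400·0.0000] = 0.0000; exercise value = 0.0000 ≤ continuation, so V_uu = 0.0000
Node ud (S = 144.9): continuation = 1/1.04·[0.5600·0.0000 + 0.4400·0.0000] = 0.0000; exercise value = 0.0000 ≤ continuation, so V_ud = 0.0000
Node dd (S = 113.4): continuation = 1/1.04·[0.5600·0.0000 + 0.4400·16.9400] = 7.1669; exercise value = 5.6000 ≤ continuation, so V_dd = 7.1669
Node u (S = 161): continuation = 1/1.04·[0.5600·0.0000 + 0.4400·0.0000] = 0.0000; exercise value = 0.0000 ≤ continuation, so V_u = 0.0000
Node d (S = 126): continuation = 1/1.04·[0.5600·0.0000 + 0.4400·7.1669] = 3.0322; exercise value = 0.0000 ≤ continuation, so V_d = 3.0322
Node 0 (S = 140): continuation = 1/1.04·[0.5600·0.0000 + 0.4400·3.0322] = 1.2828; exercise value = 0.0000 ≤ continuation, so V_0 = 1.2828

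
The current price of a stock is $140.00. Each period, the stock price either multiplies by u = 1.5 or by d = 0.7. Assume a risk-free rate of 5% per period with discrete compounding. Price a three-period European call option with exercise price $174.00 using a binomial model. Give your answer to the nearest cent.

Risk-neutral probability p = (1 + 0.05 − 0.7)/(1.5 − 0.7) = 0.3500/0.8000 = 0.4375
Terminal stock prices: S_uuu = 472.5, S_uud = 220.5, S_udd = 102.9, S_ddd = 48.02
Terminal payoffs (S − K): max(298.5, 0) = 298.5, max(46.5, 0) = 46.5, max(-71.1, 0) = 0, max(-126, 0) = 0
Node uu (S = 315): V_uu = 1/1.05·[0.4375·298.5000 + 0.5625·46.5000] = 149.2857
Node ud (S = 147): V_ud = 1/1.05·[0.4375·46.5000 + 0.5625·0.0000] = 19.3750
Node dd (S = 68.6): V_dd = 1/1.05·[0.4375·0.0000 + 0.5625·0.0000] = 0.0000
Node u (S = 210): V_u = 1/1.05·[0.4375·149.2857 + 0.5625·19.3750] = 72.5818
Node d (S = 98): V_d = 1/1.05·[0.4375·19.3750 + 0.5625·0.0000] = 8.0729
Node 0 (S = 140): V_0 = 1/1.05·[0.4375·72.5818 + 0.5625·8.0729] = 34.5672

$34.57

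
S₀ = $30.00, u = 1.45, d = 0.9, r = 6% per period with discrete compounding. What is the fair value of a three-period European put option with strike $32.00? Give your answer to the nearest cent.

$3.03

Risk-neutral probability p = (1 + 0.06 − 0.9)/(1.45 − 0.9) = 0.1600/0.5500 = 0.2909
Terminal stock prices: S_uuu = 91.46, S_uud = 56.77, S_udd = 35.23, S_ddd = 21.87
Terminal payoffs (K − S): max(-59.46, 0) = 0, max(-24.77, 0) = 0, max(-3.235, 0) = 0, max(10.13, 0) = 10.13
Node uu (S = 63.08): V_uu = 1/1.06·[0.2909·0.0000 + 0.7091·0.0000] = 0.0000
Node ud (S = 39.15): V_ud = 1/1.06·[0.2909·0.0000 + 0.7091·0.0000] = 0.0000
Node dd (S = 24.3): V_dd = 1/1.06·[0.2909·0.0000 + 0.7091·10.1300] = 6.7765
Node u (S = 43.5): V_u = 1/1.06·[0.2909·0.0000 + 0.7091·0.0000] = 0.0000
Node d (S = 27): V_d = 1/1.06·[0.2909·0.0000 + 0.7091·6.7765] = 4.5332
Node 0 (S = 30): V_0 = 1/1.06·[0.2909·0.0000 + 0.7091·4.5332] = 3.0325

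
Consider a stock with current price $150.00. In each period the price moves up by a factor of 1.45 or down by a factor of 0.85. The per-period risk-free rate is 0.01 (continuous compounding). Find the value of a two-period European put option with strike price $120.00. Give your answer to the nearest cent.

Risk-neutral probability p = (e^0.01 − 0.85)/(1.45 − 0.85) = 0.1601/0.6000 = 0.2668
Terminal stock prices: S_uu = 315.4, S_ud = 184.9, S_dd = 108.4
Terminal payoffs (K − S): max(-195.4, 0) = 0, max(-64.88, 0) = 0, max(11.63, 0) = 11.63
Node u (S = 217.5): V_u = e^(−0.01)·[0.2668·0.0000 + 0.7332·0.0000] = 0.0000
Node d (S = 127.5): V_d = e^(−0.01)·[0.2668·0.0000 + 0.7332·11.6250] = 8.4392
Node 0 (S = 150): V_0 = e^(−0.01)·[0.2668·0.0000 + 0.7332·8.4392] = 6.1265

$6.13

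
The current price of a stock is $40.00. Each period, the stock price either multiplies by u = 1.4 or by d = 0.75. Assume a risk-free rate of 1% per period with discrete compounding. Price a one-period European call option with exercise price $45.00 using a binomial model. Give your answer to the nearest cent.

$4.36

Risk-neutral probability p = (1 + 0.01 − 0.75)/(1.4 − 0.75) = 0.2600/0.6500 = 0.4000
Terminal stock prices: S_u = 56, S_d = 30
Terminal payoffs (S − K): max(11, 0) = 11, max(-15, 0) = 0
Node 0 (S = 40): V_0 = 1/1.01·[0.4000·11.0000 + 0.6000·0.0000] = 4.3564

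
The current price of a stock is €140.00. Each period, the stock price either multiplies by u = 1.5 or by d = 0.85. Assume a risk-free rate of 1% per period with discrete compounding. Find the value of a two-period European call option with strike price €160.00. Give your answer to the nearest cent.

Risk-neutral probability p = (1 + 0.01 − 0.85)/(1.5 − 0.85) = 0.1600/0.6500 = 0.2462
Terminal stock prices: S_uu = 315, S_ud = 178.5, S_dd = 101.1
Terminal payoffs (S − K): max(155, 0) = 155, max(18.5, 0) = 18.5, max(-58.85, 0) = 0
Node u (S = 210): V_u = 1/1.01·[0.2462·155.0000 + 0.7538·18.5000] = 51.5842
Node d (S = 119): V_d = 1/1.01·[0.2462·18.5000 + 0.7538·0.0000] = 4.5088
Node 0 (S = 140): V_0 = 1/1.01·[0.2462·51.5842 + 0.7538·4.5088] = 15.9372

€15.94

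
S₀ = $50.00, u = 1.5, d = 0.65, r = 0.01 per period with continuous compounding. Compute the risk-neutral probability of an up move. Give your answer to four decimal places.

p = 0.4236

Risk-neutral probability p = (e^0.01 − 0.65)/(1.5 − 0.65) = 0.3601/0.8500 = 0.4236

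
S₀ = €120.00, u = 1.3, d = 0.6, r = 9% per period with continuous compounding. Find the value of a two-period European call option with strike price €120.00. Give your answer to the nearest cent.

Risk-neutral probability p = (e^0.09 − 0.6)/(1.3 − 0.6) = 0.4942/0.7000 = 0.7060
Terminal stock prices: S_uu = 202.8, S_ud = 93.6, S_dd = 43.2
Terminal payoffs (S − K): max(82.8, 0) = 82.8, max(-26.4, 0) = 0, max(-76.8, 0) = 0
Node u (S = 156): V_u = e^(−0.09)·[0.7060·82.8000 + 0.2940·0.0000] = 53.4227
Node d (S = 72): V_d = e^(−0.09)·[0.7060·0.0000 + 0.2940·0.0000] = 0.0000
Node 0 (S = 120): V_0 = e^(−0.09)·[0.7060·53.4227 + 0.2940·0.0000] = 34.4684

€34.47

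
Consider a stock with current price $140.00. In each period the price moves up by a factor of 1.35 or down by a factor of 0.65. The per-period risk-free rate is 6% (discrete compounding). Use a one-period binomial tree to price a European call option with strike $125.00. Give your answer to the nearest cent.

$35.36

Risk-neutral probability p = (1 + 0.06 − 0.65)/(1.35 − 0.65) = 0.4100/0.7000 = 0.5857
Terminal stock prices: S_u = 189, S_d = 91
Terminal payoffs (S − K): max(64, 0) = 64, max(-34, 0) = 0
Node 0 (S = 140): V_0 = 1/1.06·[0.5857·64.0000 + 0.4143·0.0000] = 35.3639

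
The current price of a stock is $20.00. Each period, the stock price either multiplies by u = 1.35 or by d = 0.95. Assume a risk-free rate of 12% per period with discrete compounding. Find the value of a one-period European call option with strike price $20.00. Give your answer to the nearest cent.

Risk-neutral probability p = (1 + 0.12 − 0.95)/(1.35 − 0.95) = 0.1700/0.4000 = 0.4250
Terminal stock prices: S_u = 27, S_d = 19
Terminal payoffs (S − K): max(7, 0) = 7, max(-1, 0) = 0
Node 0 (S = 20): V_0 = 1/1.12·[0.4250·7.0000 + 0.5750·0.0000] = 2.6563

$2.66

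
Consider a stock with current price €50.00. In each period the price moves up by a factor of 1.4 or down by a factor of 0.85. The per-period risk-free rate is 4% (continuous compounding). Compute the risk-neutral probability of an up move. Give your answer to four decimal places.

Risk-neutral probability p = (e^0.04 − 0.85)/(1.4 − 0.85) = 0.1908/0.5500 = 0.3469

p = 0.3469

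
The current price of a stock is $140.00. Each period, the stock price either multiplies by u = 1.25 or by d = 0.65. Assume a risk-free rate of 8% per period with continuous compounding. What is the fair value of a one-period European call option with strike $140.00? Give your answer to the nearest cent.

$23.33

Risk-neutral probability p = (e^0.08 − 0.65)/(1.25 − 0.65) = 0.4333/0.6000 = 0.7221
Terminal stock prices: S_u = 175, S_d = 91
Terminal payoffs (S − K): max(35, 0) = 35, max(-49, 0) = 0
Node 0 (S = 140): V_0 = e^(−0.08)·[0.7221·35.0000 + 0.2779·0.0000] = 23.3318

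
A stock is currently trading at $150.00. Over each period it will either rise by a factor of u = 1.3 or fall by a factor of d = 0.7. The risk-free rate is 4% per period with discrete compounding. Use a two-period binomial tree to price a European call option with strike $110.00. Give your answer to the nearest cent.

Risk-neutral probability p = (1 + 0.04 − 0.7)/(1.3 − 0.7) = 0.3400/0.6000 = 0.5667
Terminal stock prices: S_uu = 253.5, S_ud = 136.5, S_dd = 73.5
Terminal payoffs (S − K): max(143.5, 0) = 143.5, max(26.5, 0) = 26.5, max(-36.5, 0) = 0
Node u (S = 195): V_u = 1/1.04·[0.5667·143.5000 + 0.4333·26.5000] = 89.2308
Node d (S = 105): V_d = 1/1.04·[0.5667·26.5000 + 0.4333·0.0000] = 14.4391
Node 0 (S = 150): V_0 = 1/1.04·[0.5667·89.2308 + 0.4333·14.4391] = 54.6356

$54.64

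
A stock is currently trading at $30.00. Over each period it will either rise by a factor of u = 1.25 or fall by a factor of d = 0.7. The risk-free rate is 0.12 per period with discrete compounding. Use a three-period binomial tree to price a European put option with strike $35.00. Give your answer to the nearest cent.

Risk-neutral probability p = (1 + 0.12 − 0.7)/(1.25 − 0.7) = 0.4200/0.5500 = 0.7636
Terminal stock prices: S_uuu = 58.59, S_uud = 32.81, S_udd = 18.37, S_ddd = 10.29
Terminal payoffs (K − S): max(-23.59, 0) = 0, max(2.188, 0) = 2.188, max(16.63, 0) = 16.63, max(24.71, 0) = 24.71
Node uu (S = 46.88): V_uu = 1/1.12·[0.7636·0.0000 + 0.2364·2.1875] = 0.4616
Node ud (S = 26.25): V_ud = 1/1.12·[0.7636·2.1875 + 0.2364·16.6250] = 5.0000
Node dd (S = 14.7): V_dd = 1/1.12·[0.7636·16.6250 + 0.2364·24.7100] = 16.5500
Node u (S = 37.5): V_u = 1/1.12·[0.7636·0.4616 + 0.2364·5.0000] = 1.3700
Node d (S = 21): V_d = 1/1.12·[0.7636·5.0000 + 0.2364·16.5500] = 6.9018
Node 0 (S = 30): V_0 = 1/1.12·[0.7636·1.3700 + 0.2364·6.9018] = 2.3906

$2.39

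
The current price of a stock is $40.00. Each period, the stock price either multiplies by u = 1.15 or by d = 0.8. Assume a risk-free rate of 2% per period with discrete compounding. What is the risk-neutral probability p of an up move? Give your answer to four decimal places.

p = 0.6286

Risk-neutral probability p = (1 + 0.02 − 0.8)/(1.15 − 0.8) = 0.2200/0.3500 = 0.6286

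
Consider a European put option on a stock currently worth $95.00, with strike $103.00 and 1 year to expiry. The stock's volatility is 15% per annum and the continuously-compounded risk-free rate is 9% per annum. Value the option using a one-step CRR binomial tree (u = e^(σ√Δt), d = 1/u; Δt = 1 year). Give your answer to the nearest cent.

CRR parameters: u = e^(σ√Δt) = e^(0.15·√1) = 1.1618, d = 1/u = 0.8607
Per-period rate: rΔt = 0.09·1 = 0.09, so R = e^0.09 = 1.0942
Risk-neutral probability p = (e^0.09 − 0.8607)/(1.1618 − 0.8607) = 0.2335/0.3011 = 0.7753
Terminal stock prices: S_u = 110.4, S_d = 81.77
Terminal payoffs (K − S): max(-7.374, 0) = 0, max(21.23, 0) = 21.23
Node 0 (S = 95): V_0 = e^(−0.09)·[0.7753·0.0000 + 0.2247·21.2327] = 4.3602

$4.36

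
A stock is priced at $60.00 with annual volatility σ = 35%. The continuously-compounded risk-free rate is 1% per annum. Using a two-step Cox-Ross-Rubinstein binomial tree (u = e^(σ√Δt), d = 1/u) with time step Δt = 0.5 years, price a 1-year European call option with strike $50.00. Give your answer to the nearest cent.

CRR parameters: u = e^(σ√Δt) = e^(0.35·√0.5) = 1.2808, d = 1/u = 0.7808
Per-period rate: rΔt = 0.01·0.5 = 0.005, so R = e^0.005 = 1.0050
Risk-neutral probability p = (e^0.005 − 0.7808)/(1.2808 − 0.7808) = 0.2243/0.5000 = 0.4485
Terminal stock prices: S_uu = 98.43, S_ud = 60, S_dd = 36.58
Terminal payoffs (S − K): max(48.43, 0) = 48.43, max(10, 0) = 10, max(-13.42, 0) = 0
Node u (S = 76.85): V_u = e^(−0.005)·[0.4485·48.4274 + 0.5515·10.0000] = 27.0976
Node d (S = 46.85): V_d = e^(−0.005)·[0.4485·10.0000 + 0.5515·0.0000] = 4.4623
Node 0 (S = 60): V_0 = e^(−0.005)·[0.4485·27.0976 + 0.5515·4.4623] = 14.5406

$14.54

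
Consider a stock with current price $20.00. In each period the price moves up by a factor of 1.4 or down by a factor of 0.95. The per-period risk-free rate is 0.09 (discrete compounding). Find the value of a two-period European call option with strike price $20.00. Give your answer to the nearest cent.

$3.95

Risk-neutral probability p = (1 + 0.09 − 0.95)/(1.4 − 0.95) = 0.1400/0.4500 = 0.3111
Terminal stock prices: S_uu = 39.2, S_ud = 26.6, S_dd = 18.05
Terminal payoffs (S − K): max(19.2, 0) = 19.2, max(6.6, 0) = 6.6, max(-1.95, 0) = 0
Node u (S = 28): V_u = 1/1.09·[0.3111·19.2000 + 0.6889·6.6000] = 9.6514
Node d (S = 19): V_d = 1/1.09·[0.3111·6.6000 + 0.6889·0.0000] = 1.8838
Node 0 (S = 20): V_0 = 1/1.09·[0.3111·9.6514 + 0.6889·1.8838] = 3.9453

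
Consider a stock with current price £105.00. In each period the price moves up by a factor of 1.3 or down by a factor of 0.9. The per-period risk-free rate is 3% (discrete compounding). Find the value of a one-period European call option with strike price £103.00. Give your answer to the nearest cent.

Risk-neutral probability p = (1 + 0.03 − 0.9)/(1.3 − 0.9) = 0.1300/0.4000 = 0.3250
Terminal stock prices: S_u = 136.5, S_d = 94.5
Terminal payoffs (S − K): max(33.5, 0) = 33.5, max(-8.5, 0) = 0
Node 0 (S = 105): V_0 = 1/1.03·[0.3250·33.5000 + 0.6750·0.0000] = 10.5704

£10.57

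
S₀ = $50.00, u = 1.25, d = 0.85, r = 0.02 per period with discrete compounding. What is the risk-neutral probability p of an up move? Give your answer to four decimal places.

p = 0.4250

Risk-neutral probability p = (1 + 0.02 − 0.85)/(1.25 − 0.85) = 0.1700/0.4000 = 0.4250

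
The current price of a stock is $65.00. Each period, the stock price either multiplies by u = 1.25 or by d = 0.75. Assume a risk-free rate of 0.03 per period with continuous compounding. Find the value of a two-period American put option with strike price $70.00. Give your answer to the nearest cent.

$11.16

Risk-neutral probability p = (e^0.03 − 0.75)/(1.25 − 0.75) = 0.2805/0.5000 = 0.5609
Terminal stock prices: S_uu = 101.6, S_ud = 60.94, S_dd = 36.56
Terminal payoffs (K − S): max(-31.56, 0) = 0, max(9.062, 0) = 9.062, max(33.44, 0) = 33.44
Node u (S = 81.25): continuation = e^(−0.03)·[0.5609·0.0000 + 0.4391·9.0625] = 3.8617; exercise value = 0.0000 ≤ continuation, so V_u = 3.8617
Node d (S = 48.75): continuation = e^(−0.03)·[0.5609·9.0625 + 0.4391·33.4375] = 19.1812; exercise value = 21.2500 > continuation, so V_d = 21.2500 (exercise)
Node 0 (S = 65): continuation = e^(−0.03)·[0.5609·3.8617 + 0.4391·21.2500] = 11.1569; exercise value = 5.0000 ≤ continuation, so V_0 = 11.1569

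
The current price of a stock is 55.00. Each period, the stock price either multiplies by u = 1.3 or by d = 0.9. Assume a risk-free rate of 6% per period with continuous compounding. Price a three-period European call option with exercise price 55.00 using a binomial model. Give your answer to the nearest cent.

11.69

Risk-neutral probability p = (e^0.06 − 0.9)/(1.3 − 0.9) = 0.1618/0.4000 = 0.4046
Terminal stock prices: S_uuu = 120.8, S_uud = 83.66, S_udd = 57.92, S_ddd = 40.1
Terminal payoffs (S − K): max(65.84, 0) = 65.84, max(28.66, 0) = 28.66, max(2.915, 0) = 2.915, max(-14.9, 0) = 0
Node uu (S = 92.95): V_uu = e^(−0.06)·[0.4046·65.8350 + 0.5954·28.6550] = 41.1530
Node ud (S = 64.35): V_ud = e^(−0.06)·[0.4046·28.6550 + 0.5954·2.9150] = 12.5530
Node dd (S = 44.55): V_dd = e^(−0.06)·[0.4046·2.9150 + 0.5954·0.0000] = 1.1107
Node u (S = 71.5): V_u = e^(−0.06)·[0.4046·41.1530 + 0.5954·12.5530] = 22.7194
Node d (S = 49.5): V_d = e^(−0.06)·[0.4046·12.5530 + 0.5954·1.1107] = 5.4059
Node 0 (S = 55): V_0 = e^(−0.06)·[0.4046·22.7194 + 0.5954·5.4059] = 11.6880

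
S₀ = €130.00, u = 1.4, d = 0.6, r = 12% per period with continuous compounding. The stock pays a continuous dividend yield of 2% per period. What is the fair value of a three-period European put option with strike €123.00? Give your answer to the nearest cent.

Per-period risk-free factor R = e^0.12 = 1.1275; dividend-adjusted growth = e^(0.12−0.02) = 1.1052.
Risk-neutral probability p = (1.1052 − 0.6)/(1.4 − 0.6) = 0.5052/0.8000 = 0.6315
Terminal stock prices: S_uuu = 356.7, S_uud = 152.9, S_udd = 65.52, S_ddd = 28.08
Terminal payoffs (K − S): max(-233.7, 0) = 0, max(-29.88, 0) = 0, max(57.48, 0) = 57.48, max(94.92, 0) = 94.92
Node uu (S = 254.8): V_uu = e^(−0.12)·[0.6315·0.0000 + 0.3685·0.0000] = 0.0000
Node ud (S = 109.2): V_ud = e^(−0.12)·[0.6315·0.0000 + 0.3685·57.4800] = 18.7881
Node dd (S = 46.8): V_dd = e^(−0.12)·[0.6315·57.4800 + 0.3685·94.9200] = 63.2179
Node u (S = 182): V_u = e^(−0.12)·[0.6315·0.0000 + 0.3685·18.7881] = 6.1411
Node d (S = 78): V_d = e^(−0.12)·[0.6315·18.7881 + 0.3685·63.2179] = 31.1860
Node 0 (S = 130): V_0 = e^(−0.12)·[0.6315·6.1411 + 0.3685·31.1860] = 13.6329

€13.63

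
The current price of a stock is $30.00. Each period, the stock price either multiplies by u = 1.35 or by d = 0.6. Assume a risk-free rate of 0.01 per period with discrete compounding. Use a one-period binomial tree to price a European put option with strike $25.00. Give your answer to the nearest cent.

$3.14

Risk-neutral probability p = (1 + 0.01 − 0.6)/(1.35 − 0.6) = 0.4100/0.7500 = 0.5467
Terminal stock prices: S_u = 40.5, S_d = 18
Terminal payoffs (K − S): max(-15.5, 0) = 0, max(7, 0) = 7
Node 0 (S = 30): V_0 = 1/1.01·[0.5467·0.0000 + 0.4533·7.0000] = 3.1419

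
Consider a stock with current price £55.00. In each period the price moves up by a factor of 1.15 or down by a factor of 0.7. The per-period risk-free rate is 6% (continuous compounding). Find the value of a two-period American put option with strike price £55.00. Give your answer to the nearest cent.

Risk-neutral probability p = (e^0.06 − 0.7)/(1.15 − 0.7) = 0.3618/0.4500 = 0.8041
Terminal stock prices: S_uu = 72.74, S_ud = 44.27, S_dd = 26.95
Terminal payoffs (K − S): max(-17.74, 0) = 0, max(10.73, 0) = 10.73, max(28.05, 0) = 28.05
Node u (S = 63.25): continuation = e^(−0.06)·[0.8041·0.0000 + 0.1959·10.7250] = 1.9789; exercise value = 0.0000 ≤ continuation, so V_u = 1.9789
Node d (S = 38.5): continuation = e^(−0.06)·[0.8041·10.7250 + 0.1959·28.0500] = 13.2970; exercise value = 16.5000 > continuation, so V_d = 16.5000 (exercise)
Node 0 (S = 55): continuation = e^(−0.06)·[0.8041·1.9789 + 0.1959·16.5000] = 4.5429; exercise value = 0.0000 ≤ continuation, so V_0 = 4.5429

£4.54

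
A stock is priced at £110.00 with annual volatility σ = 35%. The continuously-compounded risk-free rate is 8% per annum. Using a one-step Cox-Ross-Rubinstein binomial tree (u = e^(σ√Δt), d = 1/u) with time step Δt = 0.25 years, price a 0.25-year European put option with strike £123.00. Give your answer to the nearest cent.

£14.61

CRR parameters: u = e^(σ√Δt) = e^(0.35·√0.25) = 1.1912, d = 1/u = 0.8395
Per-period rate: rΔt = 0.08·0.25 = 0.02, so R = e^0.02 = 1.0202
Risk-neutral probability p = (e^0.02 − 0.8395)/(1.1912 − 0.8395) = 0.1807/0.3518 = 0.5138
Terminal stock prices: S_u = 131, S_d = 92.34
Terminal payoffs (K − S): max(-8.037, 0) = 0, max(30.66, 0) = 30.66
Node 0 (S = 110): V_0 = e^(−0.02)·[0.5138·0.0000 + 0.4862·30.6597] = 14.6120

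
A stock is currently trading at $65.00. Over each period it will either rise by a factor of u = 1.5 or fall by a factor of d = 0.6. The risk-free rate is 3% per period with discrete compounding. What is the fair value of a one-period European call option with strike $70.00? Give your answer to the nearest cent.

$12.76

Risk-neutral probability p = (1 + 0.03 − 0.6)/(1.5 − 0.6) = 0.4300/0.9000 = 0.4778
Terminal stock prices: S_u = 97.5, S_d = 39
Terminal payoffs (S − K): max(27.5, 0) = 27.5, max(-31, 0) = 0
Node 0 (S = 65): V_0 = 1/1.03·[0.4778·27.5000 + 0.5222·0.0000] = 12.7562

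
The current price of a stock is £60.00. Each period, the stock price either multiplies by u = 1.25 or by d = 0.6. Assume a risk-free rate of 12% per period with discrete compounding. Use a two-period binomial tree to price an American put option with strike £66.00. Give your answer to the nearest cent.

Risk-neutral probability p = (1 + 0.12 − 0.6)/(1.25 − 0.6) = 0.5200/0.6500 = 0.8000
Terminal stock prices: S_uu = 93.75, S_ud = 45, S_dd = 21.6
Terminal payoffs (K − S): max(-27.75, 0) = 0, max(21, 0) = 21, max(44.4, 0) = 44.4
Node u (S = 75): continuation = 1/1.12·[0.8000·0.0000 + 0.2000·21.0000] = 3.7500; exercise value = 0.0000 ≤ continuation, so V_u = 3.7500
Node d (S = 36): continuation = 1/1.12·[0.8000·21.0000 + 0.2000·44.4000] = 22.9286; exercise value = 30.0000 > continuation, so V_d = 30.0000 (exercise)
Node 0 (S = 60): continuation = 1/1.12·[0.8000·3.7500 + 0.2000·30.0000] = 8.0357; exercise value = 6.0000 ≤ continuation, so V_0 = 8.0357

£8.04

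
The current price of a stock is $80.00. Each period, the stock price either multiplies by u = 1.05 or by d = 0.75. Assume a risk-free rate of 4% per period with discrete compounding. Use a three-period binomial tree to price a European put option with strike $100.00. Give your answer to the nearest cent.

Risk-neutral probability p = (1 + 0.04 − 0.75)/(1.05 − 0.75) = 0.2900/0.3000 = 0.9667
Terminal stock prices: S_uuu = 92.61, S_uud = 66.15, S_udd = 47.25, S_ddd = 33.75
Terminal payoffs (K − S): max(7.39, 0) = 7.39, max(33.85, 0) = 33.85, max(52.75, 0) = 52.75, max(66.25, 0) = 66.25
Node uu (S = 88.2): V_uu = 1/1.04·[0.9667·7.3900 + 0.0333·33.8500] = 7.9538
Node ud (S = 63): V_ud = 1/1.04·[0.9667·33.8500 + 0.0333·52.7500] = 33.1538
Node dd (S = 45): V_dd = 1/1.04·[0.9667·52.7500 + 0.0333·66.2500] = 51.1538
Node u (S = 84): V_u = 1/1.04·[0.9667·7.9538 + 0.0333·33.1538] = 8.4556
Node d (S = 60): V_d = 1/1.04·[0.9667·33.1538 + 0.0333·51.1538] = 32.4556
Node 0 (S = 80): V_0 = 1/1.04·[0.9667·8.4556 + 0.0333·32.4556] = 8.8996

$8.90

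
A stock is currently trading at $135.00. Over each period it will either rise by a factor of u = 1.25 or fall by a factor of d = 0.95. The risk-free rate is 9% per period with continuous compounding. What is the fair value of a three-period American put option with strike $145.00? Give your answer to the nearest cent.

$10.00

Risk-neutral probability p = (e^0.09 − 0.95)/(1.25 − 0.95) = 0.1442/0.3000 = 0.4806
Terminal stock prices: S_uuu = 263.7, S_uud = 200.4, S_udd = 152.3, S_ddd = 115.7
Terminal payoffs (K − S): max(-118.7, 0) = 0, max(-55.39, 0) = 0, max(-7.297, 0) = 0, max(29.25, 0) = 29.25
Node uu (S = 210.9): continuation = e^(−0.09)·[0.4806·0.0000 + 0.5194·0.0000] = 0.0000; exercise value = 0.0000 ≤ continuation, so V_uu = 0.0000
Node ud (S = 160.3): continuation = e^(−0.09)·[0.4806·0.0000 + 0.5194·0.0000] = 0.0000; exercise value = 0.0000 ≤ continuation, so V_ud = 0.0000
Node dd (S = 121.8): continuation = e^(−0.09)·[0.4806·0.0000 + 0.5194·29.2544] = 13.8874; exercise value = 23.1625 > continuation, so V_dd = 23.1625 (exercise)
Node u (S = 168.8): continuation = e^(−0.09)·[0.4806·0.0000 + 0.5194·0.0000] = 0.0000; exercise value = 0.0000 ≤ continuation, so V_u = 0.0000
Node d (S = 128.2): continuation = e^(−0.09)·[0.4806·0.0000 + 0.5194·23.1625] = 10.9955; exercise value = 16.7500 > continuation, so V_d = 16.7500 (exercise)
Node 0 (S = 135): continuation = e^(−0.09)·[0.4806·0.0000 + 0.5194·16.7500] = 7.9514; exercise value = 10.0000 > continuation, so V_0 = 10.0000 (exercise)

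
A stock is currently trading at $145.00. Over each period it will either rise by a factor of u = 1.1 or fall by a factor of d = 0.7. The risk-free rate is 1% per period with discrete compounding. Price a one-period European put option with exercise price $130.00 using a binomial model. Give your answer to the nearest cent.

Risk-neutral probability p = (1 + 0.01 − 0.7)/(1.1 − 0.7) = 0.3100/0.4000 = 0.7750
Terminal stock prices: S_u = 159.5, S_d = 101.5
Terminal payoffs (K − S): max(-29.5, 0) = 0, max(28.5, 0) = 28.5
Node 0 (S = 145): V_0 = 1/1.01·[0.7750·0.0000 + 0.2250·28.5000] = 6.3490

$6.35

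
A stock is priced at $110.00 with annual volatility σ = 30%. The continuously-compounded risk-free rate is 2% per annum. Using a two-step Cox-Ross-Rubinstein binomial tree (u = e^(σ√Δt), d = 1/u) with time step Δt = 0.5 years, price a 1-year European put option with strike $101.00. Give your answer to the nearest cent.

CRR parameters: u = e^(σ√Δt) = e^(0.3·√0.5) = 1.2363, d = 1/u = 0.8089
Per-period rate: rΔt = 0.02·0.5 = 0.01, so R = e^0.01 = 1.0101
Risk-neutral probability p = (e^0.01 − 0.8089)/(1.2363 − 0.8089) = 0.2012/0.4275 = 0.4707
Terminal stock prices: S_uu = 168.1, S_ud = 110, S_dd = 71.97
Terminal payoffs (K − S): max(-67.13, 0) = 0, max(-9, 0) = 0, max(29.03, 0) = 29.03
Node u (S = 136): V_u = e^(−0.01)·[0.4707·0.0000 + 0.5293·0.0000] = 0.0000
Node d (S = 88.97): V_d = e^(−0.01)·[0.4707·0.0000 + 0.5293·29.0324] = 15.2146
Node 0 (S = 110): V_0 = e^(−0.01)·[0.4707·0.0000 + 0.5293·15.2146] = 7.9733

$7.97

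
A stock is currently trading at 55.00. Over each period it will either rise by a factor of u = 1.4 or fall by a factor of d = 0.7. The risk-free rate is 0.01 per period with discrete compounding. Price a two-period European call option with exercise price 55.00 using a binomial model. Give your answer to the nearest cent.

10.15

Risk-neutral probability p = (1 + 0.01 − 0.7)/(1.4 − 0.7) = 0.3100/0.7000 = 0.4429
Terminal stock prices: S_uu = 107.8, S_ud = 53.9, S_dd = 26.95
Terminal payoffs (S − K): max(52.8, 0) = 52.8, max(-1.1, 0) = 0, max(-28.05, 0) = 0
Node u (S = 77): V_u = 1/1.01·[0.4429·52.8000 + 0.5571·0.0000] = 23.1513
Node d (S = 38.5): V_d = 1/1.01·[0.4429·0.0000 + 0.5571·0.0000] = 0.0000
Node 0 (S = 55): V_0 = 1/1.01·[0.4429·23.1513 + 0.5571·0.0000] = 10.1512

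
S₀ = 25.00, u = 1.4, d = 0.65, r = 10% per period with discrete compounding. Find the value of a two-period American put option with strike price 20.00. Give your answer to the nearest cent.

1.36

Risk-neutral probability p = (1 + 0.1 − 0.65)/(1.4 − 0.65) = 0.4500/0.7500 = 0.6000
Terminal stock prices: S_uu = 49, S_ud = 22.75, S_dd = 10.56
Terminal payoffs (K − S): max(-29, 0) = 0, max(-2.75, 0) = 0, max(9.437, 0) = 9.437
Node u (S = 35): continuation = 1/1.1·[0.6000·0.0000 + 0.4000·0.0000] = 0.0000; exercise value = 0.0000 ≤ continuation, so V_u = 0.0000
Node d (S = 16.25): continuation = 1/1.1·[0.6000·0.0000 + 0.4000·9.4375] = 3.4318; exercise value = 3.7500 > continuation, so V_d = 3.7500 (exercise)
Node 0 (S = 25): continuation = 1/1.1·[0.6000·0.0000 + 0.4000·3.7500] = 1.3636; exercise value = 0.0000 ≤ continuation, so V_0 = 1.3636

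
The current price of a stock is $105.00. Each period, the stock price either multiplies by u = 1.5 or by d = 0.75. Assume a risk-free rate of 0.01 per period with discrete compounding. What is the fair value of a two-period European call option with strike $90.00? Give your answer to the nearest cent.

Risk-neutral probability p = (1 + 0.01 − 0.75)/(1.5 − 0.75) = 0.2600/0.7500 = 0.3467
Terminal stock prices: S_uu = 236.2, S_ud = 118.1, S_dd = 59.06
Terminal payoffs (S − K): max(146.2, 0) = 146.2, max(28.12, 0) = 28.12, max(-30.94, 0) = 0
Node u (S = 157.5): V_u = 1/1.01·[0.3467·146.2500 + 0.6533·28.1250] = 68.3911
Node d (S = 78.75): V_d = 1/1.01·[0.3467·28.1250 + 0.6533·0.0000] = 9.6535
Node 0 (S = 105): V_0 = 1/1.01·[0.3467·68.3911 + 0.6533·9.6535] = 29.7187

$29.72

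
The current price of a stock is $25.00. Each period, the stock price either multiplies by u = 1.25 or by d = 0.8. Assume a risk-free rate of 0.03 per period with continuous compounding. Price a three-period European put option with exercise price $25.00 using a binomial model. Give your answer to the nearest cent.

Risk-neutral probability p = (e^0.03 − 0.8)/(1.25 − 0.8) = 0.2305/0.4500 = 0.5121
Terminal stock prices: S_uuu = 48.83, S_uud = 31.25, S_udd = 20, S_ddd = 12.8
Terminal payoffs (K − S): max(-23.83, 0) = 0, max(-6.25, 0) = 0, max(5, 0) = 5, max(12.2, 0) = 12.2
Node uu (S = 39.06): V_uu = e^(−0.03)·[0.5121·0.0000 + 0.4879·0.0000] = 0.0000
Node ud (S = 25): V_ud = e^(−0.03)·[0.5121·0.0000 + 0.4879·5.0000] = 2.3673
Node dd (S = 16): V_dd = e^(−0.03)·[0.5121·5.0000 + 0.4879·12.2000] = 8.2611
Node u (S = 31.25): V_u = e^(−0.03)·[0.5121·0.0000 + 0.4879·2.3673] = 1.1208
Node d (S = 20): V_d = e^(−0.03)·[0.5121·2.3673 + 0.4879·8.2611] = 5.0878
Node 0 (S = 25): V_0 = e^(−0.03)·[0.5121·1.1208 + 0.4879·5.0878] = 2.9659

$2.97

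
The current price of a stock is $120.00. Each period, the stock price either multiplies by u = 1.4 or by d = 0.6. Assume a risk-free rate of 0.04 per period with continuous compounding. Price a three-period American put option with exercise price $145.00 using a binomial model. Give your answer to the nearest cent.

Risk-neutral probability p = (e^0.04 − 0.6)/(1.4 − 0.6) = 0.4408/0.8000 = 0.5510
Terminal stock prices: S_uuu = 329.3, S_uud = 141.1, S_udd = 60.48, S_ddd = 25.92
Terminal payoffs (K − S): max(-184.3, 0) = 0, max(3.88, 0) = 3.88, max(84.52, 0) = 84.52, max(119.1, 0) = 119.1
Node uu (S = 235.2): continuation = e^(−0.04)·[0.5510·0.0000 + 0.4490·3.8800] = 1.6738; exercise value = 0.0000 ≤ continuation, so V_uu = 1.6738
Node ud (S = 100.8): continuation = e^(−0.04)·[0.5510·3.8800 + 0.4490·84.5200] = 38.5145; exercise value = 44.2000 > continuation, so V_ud = 44.2000 (exercise)
Node dd (S = 43.2): continuation = e^(−0.04)·[0.5510·84.5200 + 0.4490·119.0800] = 96.1145; exercise value = 101.8000 > continuation, so V_dd = 101.8000 (exercise)
Node u (S = 168): continuation = e^(−0.04)·[0.5510·1.6738 + 0.4490·44.2000] = 19.9532; exercise value = 0.0000 ≤ continuation, so V_u = 19.9532
Node d (S = 72): continuation = e^(−0.04)·[0.5510·44.2000 + 0.4490·101.8000] = 67.3145; exercise value = 73.0000 > continuation, so V_d = 73.0000 (exercise)
Node 0 (S = 120): continuation = e^(−0.04)·[0.5510·19.9532 + 0.4490·73.0000] = 42.0542; exercise value = 25.0000 ≤ continuation, so V_0 = 42.0542

$42.05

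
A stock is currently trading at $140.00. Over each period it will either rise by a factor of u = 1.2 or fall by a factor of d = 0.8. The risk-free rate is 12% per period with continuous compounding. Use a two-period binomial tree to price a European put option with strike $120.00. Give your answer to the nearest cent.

Risk-neutral probability p = (e^0.12 − 0.8)/(1.2 − 0.8) = 0.3275/0.4000 = 0.8187
Terminal stock prices: S_uu = 201.6, S_ud = 134.4, S_dd = 89.6
Terminal payoffs (K − S): max(-81.6, 0) = 0, max(-14.4, 0) = 0, max(30.4, 0) = 30.4
Node u (S = 168): V_u = e^(−0.12)·[0.8187·0.0000 + 0.1813·0.0000] = 0.0000
Node d (S = 112): V_d = e^(−0.12)·[0.8187·0.0000 + 0.1813·30.4000] = 4.8871
Node 0 (S = 140): V_0 = e^(−0.12)·[0.8187·0.0000 + 0.1813·4.8871] = 0.7857

$0.79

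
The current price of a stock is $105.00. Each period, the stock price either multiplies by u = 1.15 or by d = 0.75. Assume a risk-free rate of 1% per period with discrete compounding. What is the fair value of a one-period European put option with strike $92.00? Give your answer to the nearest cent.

Risk-neutral probability p = (1 + 0.01 − 0.75)/(1.15 − 0.75) = 0.2600/0.4000 = 0.6500
Terminal stock prices: S_u = 120.7, S_d = 78.75
Terminal payoffs (K − S): max(-28.75, 0) = 0, max(13.25, 0) = 13.25
Node 0 (S = 105): V_0 = 1/1.01·[0.6500·0.0000 + 0.3500·13.2500] = 4.5916

$4.59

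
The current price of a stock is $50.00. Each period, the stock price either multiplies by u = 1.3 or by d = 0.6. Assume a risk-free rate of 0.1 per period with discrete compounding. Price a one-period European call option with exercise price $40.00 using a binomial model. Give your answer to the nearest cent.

$16.23

Risk-neutral probability p = (1 + 0.1 − 0.6)/(1.3 − 0.6) = 0.5000/0.7000 = 0.7143
Terminal stock prices: S_u = 65, S_d = 30
Terminal payoffs (S − K): max(25, 0) = 25, max(-10, 0) = 0
Node 0 (S = 50): V_0 = 1/1.1·[0.7143·25.0000 + 0.2857·0.0000] = 16.2338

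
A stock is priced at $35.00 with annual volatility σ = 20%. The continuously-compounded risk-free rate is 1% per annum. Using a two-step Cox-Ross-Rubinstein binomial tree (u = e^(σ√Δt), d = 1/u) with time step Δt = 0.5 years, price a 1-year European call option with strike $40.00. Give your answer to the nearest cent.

CRR parameters: u = e^(σ√Δt) = e^(0.2·√0.5) = 1.1519, d = 1/u = 0.8681
Per-period rate: rΔt = 0.01·0.5 = 0.005, so R = e^0.005 = 1.0050
Risk-neutral probability p = (e^0.005 − 0.8681)/(1.1519 − 0.8681) = 0.1369/0.2838 = 0.4824
Terminal stock prices: S_uu = 46.44, S_ud = 35, S_dd = 26.38
Terminal payoffs (S − K): max(6.441, 0) = 6.441, max(-5, 0) = 0, max(-13.62, 0) = 0
Node u (S = 40.32): V_u = e^(−0.005)·[0.4824·6.4414 + 0.5176·0.0000] = 3.0916
Node d (S = 30.38): V_d = e^(−0.005)·[0.4824·0.0000 + 0.5176·0.0000] = 0.0000
Node 0 (S = 35): V_0 = e^(−0.005)·[0.4824·3.0916 + 0.5176·0.0000] = 1.4838

$1.48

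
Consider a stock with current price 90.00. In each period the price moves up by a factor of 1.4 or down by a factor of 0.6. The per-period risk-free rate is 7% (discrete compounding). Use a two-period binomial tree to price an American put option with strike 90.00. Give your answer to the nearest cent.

Risk-neutral probability p = (1 + 0.07 − 0.6)/(1.4 − 0.6) = 0.4700/0.8000 = 0.5875
Terminal stock prices: S_uu = 176.4, S_ud = 75.6, S_dd = 32.4
Terminal payoffs (K − S): max(-86.4, 0) = 0, max(14.4, 0) = 14.4, max(57.6, 0) = 57.6
Node u (S = 126): continuation = 1/1.07·[0.5875·0.0000 + 0.4125·14.4000] = 5.5514; exercise value = 0.0000 ≤ continuation, so V_u = 5.5514
Node d (S = 54): continuation = 1/1.07·[0.5875·14.4000 + 0.4125·57.6000] = 30.1121; exercise value = 36.0000 > continuation, so V_d = 36.0000 (exercise)
Node 0 (S = 90): continuation = 1/1.07·[0.5875·5.5514 + 0.4125·36.0000] = 16.9266; exercise value = 0.0000 ≤ continuation, so V_0 = 16.9266

16.93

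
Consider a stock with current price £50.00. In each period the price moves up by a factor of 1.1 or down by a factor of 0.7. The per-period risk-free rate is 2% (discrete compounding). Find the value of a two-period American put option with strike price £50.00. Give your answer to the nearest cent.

£4.71

Risk-neutral probability p = (1 + 0.02 − 0.7)/(1.1 − 0.7) = 0.3200/0.4000 = 0.8000
Terminal stock prices: S_uu = 60.5, S_ud = 38.5, S_dd = 24.5
Terminal payoffs (K − S): max(-10.5, 0) = 0, max(11.5, 0) = 11.5, max(25.5, 0) = 25.5
Node u (S = 55): continuation = 1/1.02·[0.8000·0.0000 + 0.2000·11.5000] = 2.2549; exercise value = 0.0000 ≤ continuation, so V_u = 2.2549
Node d (S = 35): continuation = 1/1.02·[0.8000·11.5000 + 0.2000·25.5000] = 14.0196; exercise value = 15.0000 > continuation, so V_d = 15.0000 (exercise)
Node 0 (S = 50): continuation = 1/1.02·[0.8000·2.2549 + 0.2000·15.0000] = 4.7097; exercise value = 0.0000 ≤ continuation, so V_0 = 4.7097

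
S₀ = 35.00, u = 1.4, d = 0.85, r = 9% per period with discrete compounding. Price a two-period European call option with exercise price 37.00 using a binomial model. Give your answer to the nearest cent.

6.99

Risk-neutral probability p = (1 + 0.09 − 0.85)/(1.4 − 0.85) = 0.2400/0.5500 = 0.4364
Terminal stock prices: S_uu = 68.6, S_ud = 41.65, S_dd = 25.29
Terminal payoffs (S − K): max(31.6, 0) = 31.6, max(4.65, 0) = 4.65, max(-11.71, 0) = 0
Node u (S = 49): V_u = 1/1.09·[0.4364·31.6000 + 0.5636·4.6500] = 15.0550
Node d (S = 29.75): V_d = 1/1.09·[0.4364·4.6500 + 0.5636·0.0000] = 1.8616
Node 0 (S = 35): V_0 = 1/1.09·[0.4364·15.0550 + 0.5636·1.8616] = 6.9896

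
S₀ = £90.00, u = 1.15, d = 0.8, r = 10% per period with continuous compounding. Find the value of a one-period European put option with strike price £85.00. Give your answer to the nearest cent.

£1.51

Risk-neutral probability p = (e^0.1 − 0.8)/(1.15 − 0.8) = 0.3052/0.3500 = 0.8719
Terminal stock prices: S_u = 103.5, S_d = 72
Terminal payoffs (K − S): max(-18.5, 0) = 0, max(13, 0) = 13
Node 0 (S = 90): V_0 = e^(−0.1)·[0.8719·0.0000 + 0.1281·13.0000] = 1.5066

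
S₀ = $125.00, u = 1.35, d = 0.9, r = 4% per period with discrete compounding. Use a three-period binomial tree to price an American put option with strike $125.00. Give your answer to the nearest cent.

$10.42

Risk-neutral probability p = (1 + 0.04 − 0.9)/(1.35 − 0.9) = 0.1400/0.4500 = 0.3111
Terminal stock prices: S_uuu = 307.5, S_uud = 205, S_udd = 136.7, S_ddd = 91.13
Terminal payoffs (K − S): max(-182.5, 0) = 0, max(-80.03, 0) = 0, max(-11.69, 0) = 0, max(33.87, 0) = 33.87
Node uu (S = 227.8): continuation = 1/1.04·[0.3111·0.0000 + 0.6889·0.0000] = 0.0000; exercise value = 0.0000 ≤ continuation, so V_uu = 0.0000
Node ud (S = 151.9): continuation = 1/1.04·[0.3111·0.0000 + 0.6889·0.0000] = 0.0000; exercise value = 0.0000 ≤ continuation, so V_ud = 0.0000
Node dd (S = 101.2): continuation = 1/1.04·[0.3111·0.0000 + 0.6889·33.8750] = 22.4386; exercise value = 23.7500 > continuation, so V_dd = 23.7500 (exercise)
Node u (S = 168.8): continuation = 1/1.04·[0.3111·0.0000 + 0.6889·0.0000] = 0.0000; exercise value = 0.0000 ≤ continuation, so V_u = 0.0000
Node d (S = 112.5): continuation = 1/1.04·[0.3111·0.0000 + 0.6889·23.7500] = 15.7318; exercise value = 12.5000 ≤ continuation, so V_d = 15.7318
Node 0 (S = 125): continuation = 1/1.04·[0.3111·0.0000 + 0.6889·15.7318] = 10.4207; exercise value = 0.0000 ≤ continuation, so V_0 = 10.4207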